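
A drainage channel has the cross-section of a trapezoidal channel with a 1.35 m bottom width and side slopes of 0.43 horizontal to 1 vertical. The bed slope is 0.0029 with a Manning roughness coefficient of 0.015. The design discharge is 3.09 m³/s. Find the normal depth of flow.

Manning's equation rearranged: A R^(2/3) = nQ / (1·√S) = 0.015 × 3.09 / (√0.0029) = 0.8607.
At y = 0.952 m: A R^(2/3) = 1.04 — over.
At y = 0.685 m: A R^(2/3) = 0.608 — short.
At y = 0.848 m: A R^(2/3) = 0.8601 — close enough.

y_n = 0.848 m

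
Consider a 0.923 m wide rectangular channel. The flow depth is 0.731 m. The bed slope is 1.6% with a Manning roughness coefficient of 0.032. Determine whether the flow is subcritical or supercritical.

Flow area A = b·y = 0.923 × 0.731 = 0.6747 m². Wetted perimeter P = b + 2y = 0.923 + 2×0.731 = 2.385 m.
Hydraulic radius R = A/P = 0.6747/2.385 = 0.2829 m.
V = (1/n) R^(2/3) √S = (1/0.032) × 0.2829^(2/3) × √0.016 = 1.703 m/s. Hydraulic depth D_h = A/T = 0.6747/0.923 = 0.731 m.
Froude number Fr = V/√(g·D_h) = 1.703/√(9.81×0.731) = 0.636, which is less than 1, so the flow is subcritical.

subcritical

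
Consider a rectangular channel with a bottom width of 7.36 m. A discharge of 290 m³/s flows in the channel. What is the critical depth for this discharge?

For a rectangular channel, critical depth y_c = (q²/g)^(1/3) where q = Q/b = 290/7.36 = 39.4 m²/s.
So y_c = (39.4²/9.81)^(1/3) = 5.41 m.

y_c = 5.41 m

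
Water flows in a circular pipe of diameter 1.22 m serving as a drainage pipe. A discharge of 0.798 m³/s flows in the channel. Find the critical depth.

At critical depth, Q² T / (g A³) = 1, i.e. A³/T = Q²/g = 0.798²/9.81 = 0.06491.
Try y = 0.422 m: A³/T = 0.0398 — too small.
Try y = 0.593 m: A³/T = 0.1469 — too large.
Try y = 0.479 m: A³/T = 0.06484 — ≈ 0.06491.

y_c = 0.479 m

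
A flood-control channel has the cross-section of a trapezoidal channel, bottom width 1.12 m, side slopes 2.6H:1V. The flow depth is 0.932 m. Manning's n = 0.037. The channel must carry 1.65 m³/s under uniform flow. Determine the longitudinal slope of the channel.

S = 0.000811

With bottom width b = 1.12 m and side slope z = 2.6: A = (b + zy)y = (1.12 + 2.6×0.932)×0.932 = 3.302 m²; P = b + 2y√(1+z²) = 1.12 + 2×0.932×2.786 = 6.313 m.
Hydraulic radius R = A/P = 3.302/6.313 = 0.5231 m.
From Manning's equation, S = [nQ / (1 A R^(2/3))]² = [0.037 × 1.65 / (1 × 3.302 × 0.5231^(2/3))]² = 0.000811.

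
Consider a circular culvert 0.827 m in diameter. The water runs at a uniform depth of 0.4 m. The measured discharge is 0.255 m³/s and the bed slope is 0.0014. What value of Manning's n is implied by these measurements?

For a circular section of diameter D = 0.827 m at depth y = 0.4 m, the central angle is θ = 2 arccos(1 − 2y/D) = 3.076 rad. Then A = (D²/8)(θ − sin θ) = 0.2574 m² and P = Dθ/2 = 1.272 m.
Hydraulic radius R = A/P = 0.2574/1.272 = 0.2024 m.
Rearranging Manning's equation: n = (1/Q) A R^(2/3) S^(1/2) = (1/0.255) × 0.2574 × 0.2024^(2/3) × √0.0014 = 0.013.

n = 0.013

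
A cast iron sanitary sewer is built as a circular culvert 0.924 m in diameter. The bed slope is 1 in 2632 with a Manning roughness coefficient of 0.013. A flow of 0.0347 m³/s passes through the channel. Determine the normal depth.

y_n = 0.189 m

Manning's equation rearranged: A R^(2/3) = nQ / (1·√S) = 0.013 × 0.0347 / (√0.0003799) = 0.02314.
Try y = 0.137 m: A R^(2/3) = 0.01198 — low.
Try y = 0.235 m: A R^(2/3) = 0.03578 — high.
Try y = 0.189 m: A R^(2/3) = 0.02314 — close enough.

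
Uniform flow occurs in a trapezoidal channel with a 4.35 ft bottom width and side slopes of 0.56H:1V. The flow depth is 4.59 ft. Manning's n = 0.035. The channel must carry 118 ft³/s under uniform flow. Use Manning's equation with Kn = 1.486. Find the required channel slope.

S = 0.00278

With bottom width b = 4.35 ft and side slope z = 0.56: A = (b + zy)y = (4.35 + 0.56×4.59)×4.59 = 31.76 ft²; P = b + 2y√(1+z²) = 4.35 + 2×4.59×1.146 = 14.87 ft.
Hydraulic radius R = A/P = 31.76/14.87 = 2.136 ft.
From Manning's equation, S = [nQ / (1.486 A R^(2/3))]² = [0.035 × 118 / (1.486 × 31.76 × 2.136^(2/3))]² = 0.00278.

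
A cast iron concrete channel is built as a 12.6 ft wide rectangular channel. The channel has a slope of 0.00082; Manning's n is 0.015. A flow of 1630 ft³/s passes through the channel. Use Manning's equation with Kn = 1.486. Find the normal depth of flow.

y_n = 16.6 ft

Manning's equation rearranged: A R^(2/3) = nQ / (1.486·√S) = 0.015 × 1630 / (1.486 × √0.00082) = 574.6.
At y = 14.3 ft: A R^(2/3) = 481.9 — short.
At y = 20.8 ft: A R^(2/3) = 749.4 — over.
At y = 16.6 ft: A R^(2/3) = 575.7 — close enough.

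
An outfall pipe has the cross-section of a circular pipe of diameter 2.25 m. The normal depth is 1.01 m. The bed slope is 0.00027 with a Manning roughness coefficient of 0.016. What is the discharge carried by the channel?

For a circular section of diameter D = 2.25 m at depth y = 1.01 m, the central angle is θ = 2 arccos(1 − 2y/D) = 2.937 rad. Then A = (D²/8)(θ − sin θ) = 1.73 m² and P = Dθ/2 = 3.304 m.
Hydraulic radius R = A/P = 1.73/3.304 = 0.5235 m.
Manning's equation: Q = (1/n) A R^(2/3) S^(1/2) = (1/0.016) × 1.73 × 0.5235^(2/3) × 0.00027^(1/2) = 1.15 m³/s.

Q = 1.15 m³/s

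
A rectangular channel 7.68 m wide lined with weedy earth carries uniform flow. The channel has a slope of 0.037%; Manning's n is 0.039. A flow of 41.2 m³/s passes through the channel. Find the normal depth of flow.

Manning's equation rearranged: A R^(2/3) = nQ / (1·√S) = 0.039 × 41.2 / (√0.00037) = 83.53.
Trying y = 7.29 m: A R^(2/3) = 103.5 — too large.
Trying y = 5.2 m: A R^(2/3) = 67.73 — too small.
Trying y = 6.13 m: A R^(2/3) = 83.47 — close enough.

y_n = 6.13 m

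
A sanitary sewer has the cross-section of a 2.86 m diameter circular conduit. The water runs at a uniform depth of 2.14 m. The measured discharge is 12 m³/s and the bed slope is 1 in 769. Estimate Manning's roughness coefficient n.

n = 0.014

For a circular section of diameter D = 2.86 m at depth y = 2.14 m, the central angle is θ = 2 arccos(1 − 2y/D) = 4.181 rad. Then A = (D²/8)(θ − sin θ) = 5.156 m² and P = Dθ/2 = 5.978 m.
Hydraulic radius R = A/P = 5.156/5.978 = 0.8624 m.
Rearranging Manning's equation: n = (1/Q) A R^(2/3) S^(1/2) = (1/12) × 5.156 × 0.8624^(2/3) × √0.0013 = 0.014.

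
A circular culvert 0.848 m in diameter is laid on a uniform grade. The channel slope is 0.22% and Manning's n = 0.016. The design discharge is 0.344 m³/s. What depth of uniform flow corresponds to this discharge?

y_n = 0.466 m

Manning's equation rearranged: A R^(2/3) = nQ / (1·√S) = 0.016 × 0.344 / (√0.0022) = 0.1173.
Try y = 0.362 m: A R^(2/3) = 0.07614 — short.
Try y = 0.528 m: A R^(2/3) = 0.1427 — over.
Try y = 0.466 m: A R^(2/3) = 0.1174 — matches.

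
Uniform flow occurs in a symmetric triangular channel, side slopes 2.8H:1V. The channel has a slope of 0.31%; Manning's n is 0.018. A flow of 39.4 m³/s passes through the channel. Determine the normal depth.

y_n = 2.13 m

Manning's equation rearranged: A R^(2/3) = nQ / (1·√S) = 0.018 × 39.4 / (√0.0031) = 12.74.
Try y = 1.86 m: A R^(2/3) = 8.867 — too small.
Try y = 2.13 m: A R^(2/3) = 12.73 — ≈ 12.74.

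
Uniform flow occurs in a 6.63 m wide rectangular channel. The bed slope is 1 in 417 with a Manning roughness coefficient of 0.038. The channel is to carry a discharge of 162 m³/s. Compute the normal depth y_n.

Manning's equation rearranged: A R^(2/3) = nQ / (1·√S) = 0.038 × 162 / (√0.002398) = 125.7.
At y = 7.03 m: A R^(2/3) = 80.1 — too small.
At y = 10.3 m: A R^(2/3) = 126.1 — close enough.

y_n = 10.3 m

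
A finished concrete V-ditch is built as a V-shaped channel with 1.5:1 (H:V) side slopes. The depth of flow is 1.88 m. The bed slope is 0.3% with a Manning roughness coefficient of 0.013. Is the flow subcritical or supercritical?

supercritical

For a triangular section with side slope z = 1.5: A = zy² = 1.5×1.88² = 5.302 m²; P = 2y√(1+z²) = 2×1.88×1.803 = 6.778 m.
Hydraulic radius R = A/P = 5.302/6.778 = 0.7821 m.
V = (1/n) R^(2/3) √S = (1/0.013) × 0.7821^(2/3) × √0.003 = 3.577 m/s. Hydraulic depth D_h = A/T = 5.302/5.64 = 0.94 m.
Froude number Fr = V/√(g·D_h) = 3.577/√(9.81×0.94) = 1.18, which is greater than 1, so the flow is supercritical.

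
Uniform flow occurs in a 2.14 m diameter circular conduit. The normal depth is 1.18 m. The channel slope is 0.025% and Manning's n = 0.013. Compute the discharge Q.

Q = 1.7 m³/s

For a circular section of diameter D = 2.14 m at depth y = 1.18 m, the central angle is θ = 2 arccos(1 − 2y/D) = 3.348 rad. Then A = (D²/8)(θ − sin θ) = 2.033 m² and P = Dθ/2 = 3.582 m.
Hydraulic radius R = A/P = 2.033/3.582 = 0.5677 m.
Manning's equation: Q = (1/n) A R^(2/3) S^(1/2) = (1/0.013) × 2.033 × 0.5677^(2/3) × 0.00025^(1/2) = 1.7 m³/s.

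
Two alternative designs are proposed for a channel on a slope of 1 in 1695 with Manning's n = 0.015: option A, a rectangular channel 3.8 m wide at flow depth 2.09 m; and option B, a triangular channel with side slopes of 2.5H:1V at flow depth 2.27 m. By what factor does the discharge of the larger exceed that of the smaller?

1.69

Channel A: Flow area A = b·y = 3.8 × 2.09 = 7.942 m². Wetted perimeter P = b + 2y = 3.8 + 2×2.09 = 7.98 m. Hydraulic radius R = A/P = 7.942/7.98 = 0.9952 m. Q_A = (1/0.015)·7.942·0.9952^(2/3)·√0.00059 = 12.82 m³/s.
Channel B: For a triangular section with side slope z = 2.5: A = zy² = 2.5×2.27² = 12.88 m²; P = 2y√(1+z²) = 2×2.27×2.693 = 12.22 m. Hydraulic radius R = A/P = 12.88/12.22 = 1.054 m. Q_B = (1/0.015)·12.88·1.054^(2/3)·√0.00059 = 21.6 m³/s.
The larger discharge is 21.6 m³/s and the smaller is 12.82 m³/s; the ratio is 1.69.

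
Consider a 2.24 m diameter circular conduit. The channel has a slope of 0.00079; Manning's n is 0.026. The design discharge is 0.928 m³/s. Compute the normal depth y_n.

Manning's equation rearranged: A R^(2/3) = nQ / (1·√S) = 0.026 × 0.928 / (√0.00079) = 0.8584.
At y = 0.734 m: A R^(2/3) = 0.6213 — short.
At y = 1 m: A R^(2/3) = 1.1 — over.
At y = 0.872 m: A R^(2/3) = 0.8584 — matches.

y_n = 0.872 m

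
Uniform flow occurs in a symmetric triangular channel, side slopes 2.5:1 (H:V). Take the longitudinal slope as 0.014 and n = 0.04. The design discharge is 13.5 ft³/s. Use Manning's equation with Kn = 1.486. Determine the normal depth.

Manning's equation rearranged: A R^(2/3) = nQ / (1.486·√S) = 0.04 × 13.5 / (1.486 × √0.014) = 3.071.
Trying y = 1 ft: A R^(2/3) = 1.499 — low.
Trying y = 1.42 ft: A R^(2/3) = 3.818 — high.
Trying y = 1.31 ft: A R^(2/3) = 3.08 — matches.

y_n = 1.31 ft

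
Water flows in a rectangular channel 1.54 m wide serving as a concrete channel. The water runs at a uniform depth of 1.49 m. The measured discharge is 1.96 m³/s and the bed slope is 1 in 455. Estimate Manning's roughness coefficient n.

n = 0.0349

Flow area A = b·y = 1.54 × 1.49 = 2.295 m². Wetted perimeter P = b + 2y = 1.54 + 2×1.49 = 4.52 m.
Hydraulic radius R = A/P = 2.295/4.52 = 0.5077 m.
Rearranging Manning's equation: n = (1/Q) A R^(2/3) S^(1/2) = (1/1.96) × 2.295 × 0.5077^(2/3) × √0.002198 = 0.0349.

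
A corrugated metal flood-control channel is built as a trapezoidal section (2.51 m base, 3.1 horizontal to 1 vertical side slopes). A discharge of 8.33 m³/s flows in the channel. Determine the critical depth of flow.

y_c = 0.762 m

At critical depth, Q² T / (g A³) = 1, i.e. A³/T = Q²/g = 8.33²/9.81 = 7.073.
At y = 0.568 m: A³/T = 2.367 — short.
At y = 0.924 m: A³/T = 14.86 — over.
At y = 0.762 m: A³/T = 7.074 — close enough.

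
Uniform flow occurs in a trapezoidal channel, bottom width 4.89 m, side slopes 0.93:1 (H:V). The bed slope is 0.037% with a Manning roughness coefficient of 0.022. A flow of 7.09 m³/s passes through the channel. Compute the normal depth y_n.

Manning's equation rearranged: A R^(2/3) = nQ / (1·√S) = 0.022 × 7.09 / (√0.00037) = 8.109.
At y = 1 m: A R^(2/3) = 4.862 — too small.
At y = 1.35 m: A R^(2/3) = 8.114 — ≈ 8.109.

y_n = 1.35 m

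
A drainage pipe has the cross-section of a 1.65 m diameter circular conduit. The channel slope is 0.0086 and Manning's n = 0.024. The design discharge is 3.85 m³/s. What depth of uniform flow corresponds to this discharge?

y_n = 1.16 m

Manning's equation rearranged: A R^(2/3) = nQ / (1·√S) = 0.024 × 3.85 / (√0.0086) = 0.9964.
Try y = 1.32 m: A R^(2/3) = 1.158 — too large.
Try y = 0.91 m: A R^(2/3) = 0.6971 — too small.
Try y = 1.16 m: A R^(2/3) = 0.9976 — close enough.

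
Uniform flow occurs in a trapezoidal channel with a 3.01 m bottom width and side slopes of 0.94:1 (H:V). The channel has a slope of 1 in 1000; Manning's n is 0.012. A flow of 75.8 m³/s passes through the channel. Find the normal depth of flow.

Manning's equation rearranged: A R^(2/3) = nQ / (1·√S) = 0.012 × 75.8 / (√0.001) = 28.76.
Trying y = 4.23 m: A R^(2/3) = 47.24 — over.
Trying y = 2.94 m: A R^(2/3) = 22.56 — short.
Trying y = 3.32 m: A R^(2/3) = 28.75 — ≈ 28.76.

y_n = 3.32 m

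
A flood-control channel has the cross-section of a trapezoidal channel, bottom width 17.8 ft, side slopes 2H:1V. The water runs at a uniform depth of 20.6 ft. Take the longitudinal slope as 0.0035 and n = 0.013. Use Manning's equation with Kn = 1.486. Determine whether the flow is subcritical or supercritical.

supercritical

With bottom width b = 17.8 ft and side slope z = 2: A = (b + zy)y = (17.8 + 2×20.6)×20.6 = 1215 ft²; P = b + 2y√(1+z²) = 17.8 + 2×20.6×2.236 = 109.9 ft.
Hydraulic radius R = A/P = 1215/109.9 = 11.06 ft.
V = (1.486/n) R^(2/3) √S = (1.486/0.013) × 11.06^(2/3) × √0.0035 = 33.56 ft/s. Hydraulic depth D_h = A/T = 1215/100.2 = 12.13 ft.
Froude number Fr = V/√(g·D_h) = 33.56/√(32.2×12.13) = 1.7, which is greater than 1, so the flow is supercritical.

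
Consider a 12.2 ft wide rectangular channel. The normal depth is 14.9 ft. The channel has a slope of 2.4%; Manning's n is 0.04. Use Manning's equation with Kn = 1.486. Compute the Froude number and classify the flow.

subcritical

Flow area A = b·y = 12.2 × 14.9 = 181.8 ft². Wetted perimeter P = b + 2y = 12.2 + 2×14.9 = 42 ft.
Hydraulic radius R = A/P = 181.8/42 = 4.328 ft.
V = (1.486/n) R^(2/3) √S = (1.486/0.04) × 4.328^(2/3) × √0.024 = 15.28 ft/s. Hydraulic depth D_h = A/T = 181.8/12.2 = 14.9 ft.
Froude number Fr = V/√(g·D_h) = 15.28/√(32.2×14.9) = 0.698, which is less than 1, so the flow is subcritical.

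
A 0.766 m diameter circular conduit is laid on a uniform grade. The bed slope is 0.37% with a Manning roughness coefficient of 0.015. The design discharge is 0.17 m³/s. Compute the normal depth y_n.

Manning's equation rearranged: A R^(2/3) = nQ / (1·√S) = 0.015 × 0.17 / (√0.0037) = 0.04192.
Try y = 0.232 m: A R^(2/3) = 0.03054 — low.
Try y = 0.306 m: A R^(2/3) = 0.05147 — high.
Try y = 0.274 m: A R^(2/3) = 0.04194 — ≈ 0.04192.

y_n = 0.274 m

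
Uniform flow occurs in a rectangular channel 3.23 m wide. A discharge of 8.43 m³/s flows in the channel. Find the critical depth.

For a rectangular channel, critical depth y_c = (q²/g)^(1/3) where q = Q/b = 8.43/3.23 = 2.61 m²/s.
So y_c = (2.61²/9.81)^(1/3) = 0.886 m.

y_c = 0.886 m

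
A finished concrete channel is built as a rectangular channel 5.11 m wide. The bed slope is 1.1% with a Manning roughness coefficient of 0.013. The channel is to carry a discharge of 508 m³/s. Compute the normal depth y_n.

y_n = 7.94 m

Manning's equation rearranged: A R^(2/3) = nQ / (1·√S) = 0.013 × 508 / (√0.011) = 62.97.
Trying y = 8.99 m: A R^(2/3) = 72.67 — high.
Trying y = 7.94 m: A R^(2/3) = 62.96 — ≈ 62.97.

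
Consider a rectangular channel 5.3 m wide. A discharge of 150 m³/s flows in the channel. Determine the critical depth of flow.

y_c = 4.34 m

For a rectangular channel, critical depth y_c = (q²/g)^(1/3) where q = Q/b = 150/5.3 = 28.3 m²/s.
So y_c = (28.3²/9.81)^(1/3) = 4.34 m.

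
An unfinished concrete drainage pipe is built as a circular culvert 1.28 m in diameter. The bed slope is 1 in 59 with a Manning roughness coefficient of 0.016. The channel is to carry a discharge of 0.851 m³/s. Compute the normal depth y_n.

Manning's equation rearranged: A R^(2/3) = nQ / (1·√S) = 0.016 × 0.851 / (√0.01695) = 0.1046.
At y = 0.392 m: A R^(2/3) = 0.1227 — too large.
At y = 0.268 m: A R^(2/3) = 0.05783 — too small.
At y = 0.361 m: A R^(2/3) = 0.1046 — matches.

y_n = 0.361 m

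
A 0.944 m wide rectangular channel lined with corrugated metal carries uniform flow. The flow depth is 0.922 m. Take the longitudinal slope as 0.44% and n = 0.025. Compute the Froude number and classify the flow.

Flow area A = b·y = 0.944 × 0.922 = 0.8704 m². Wetted perimeter P = b + 2y = 0.944 + 2×0.922 = 2.788 m.
Hydraulic radius R = A/P = 0.8704/2.788 = 0.3122 m.
V = (1/n) R^(2/3) √S = (1/0.025) × 0.3122^(2/3) × √0.0044 = 1.221 m/s. Hydraulic depth D_h = A/T = 0.8704/0.944 = 0.922 m.
Froude number Fr = V/√(g·D_h) = 1.221/√(9.81×0.922) = 0.406, which is less than 1, so the flow is subcritical.

subcritical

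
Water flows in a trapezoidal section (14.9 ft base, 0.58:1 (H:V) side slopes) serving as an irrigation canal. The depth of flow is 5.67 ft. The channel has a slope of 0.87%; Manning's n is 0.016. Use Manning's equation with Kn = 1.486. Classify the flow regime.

supercritical

With bottom width b = 14.9 ft and side slope z = 0.58: A = (b + zy)y = (14.9 + 0.58×5.67)×5.67 = 103.1 ft²; P = b + 2y√(1+z²) = 14.9 + 2×5.67×1.156 = 28.01 ft.
Hydraulic radius R = A/P = 103.1/28.01 = 3.682 ft.
V = (1.486/n) R^(2/3) √S = (1.486/0.016) × 3.682^(2/3) × √0.0087 = 20.66 ft/s. Hydraulic depth D_h = A/T = 103.1/21.48 = 4.802 ft.
Froude number Fr = V/√(g·D_h) = 20.66/√(32.2×4.802) = 1.66, which is greater than 1, so the flow is supercritical.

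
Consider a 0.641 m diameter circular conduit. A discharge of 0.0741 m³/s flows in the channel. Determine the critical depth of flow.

At critical depth, Q² T / (g A³) = 1, i.e. A³/T = Q²/g = 0.0741²/9.81 = 0.0005597.
At y = 0.207 m: A³/T = 0.001222 — high.
At y = 0.143 m: A³/T = 0.00029 — low.
At y = 0.169 m: A³/T = 0.0005564 — ≈ 0.0005597.

y_c = 0.169 m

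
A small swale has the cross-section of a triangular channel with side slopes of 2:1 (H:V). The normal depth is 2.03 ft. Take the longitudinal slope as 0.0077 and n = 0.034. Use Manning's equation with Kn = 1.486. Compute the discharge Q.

For a triangular section with side slope z = 2: A = zy² = 2×2.03² = 8.242 ft²; P = 2y√(1+z²) = 2×2.03×2.236 = 9.078 ft.
Hydraulic radius R = A/P = 8.242/9.078 = 0.9078 ft.
Manning's equation: Q = (1.486/n) A R^(2/3) S^(1/2) = (1.486/0.034) × 8.242 × 0.9078^(2/3) × 0.0077^(1/2) = 29.6 ft³/s.

Q = 29.6 ft³/s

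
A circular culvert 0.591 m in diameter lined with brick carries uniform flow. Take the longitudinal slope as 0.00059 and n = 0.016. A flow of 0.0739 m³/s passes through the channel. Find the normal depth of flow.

Manning's equation rearranged: A R^(2/3) = nQ / (1·√S) = 0.016 × 0.0739 / (√0.00059) = 0.04868.
Try y = 0.405 m: A R^(2/3) = 0.06241 — too large.
Try y = 0.298 m: A R^(2/3) = 0.03889 — too small.
Try y = 0.342 m: A R^(2/3) = 0.0487 — close enough.

y_n = 0.342 m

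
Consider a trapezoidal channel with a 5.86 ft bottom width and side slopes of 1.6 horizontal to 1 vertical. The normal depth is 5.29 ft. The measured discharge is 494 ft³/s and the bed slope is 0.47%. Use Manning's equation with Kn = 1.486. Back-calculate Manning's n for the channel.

With bottom width b = 5.86 ft and side slope z = 1.6: A = (b + zy)y = (5.86 + 1.6×5.29)×5.29 = 75.77 ft²; P = b + 2y√(1+z²) = 5.86 + 2×5.29×1.887 = 25.82 ft.
Hydraulic radius R = A/P = 75.77/25.82 = 2.934 ft.
Rearranging Manning's equation: n = (1.486/Q) A R^(2/3) S^(1/2) = (1.486/494) × 75.77 × 2.934^(2/3) × √0.0047 = 0.032.

n = 0.032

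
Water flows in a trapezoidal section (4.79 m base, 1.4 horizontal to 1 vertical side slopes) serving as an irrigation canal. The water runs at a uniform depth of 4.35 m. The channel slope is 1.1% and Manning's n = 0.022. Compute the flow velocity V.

With bottom width b = 4.79 m and side slope z = 1.4: A = (b + zy)y = (4.79 + 1.4×4.35)×4.35 = 47.33 m²; P = b + 2y√(1+z²) = 4.79 + 2×4.35×1.72 = 19.76 m.
Hydraulic radius R = A/P = 47.33/19.76 = 2.395 m.
From Manning's equation, V = (1/n) R^(2/3) S^(1/2) = (1/0.022) × 2.395^(2/3) × 0.011^(1/2) = 8.53 m/s.

V = 8.53 m/s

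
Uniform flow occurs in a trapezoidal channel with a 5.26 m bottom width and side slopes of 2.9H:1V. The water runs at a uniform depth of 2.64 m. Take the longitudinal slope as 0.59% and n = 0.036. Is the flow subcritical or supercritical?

With bottom width b = 5.26 m and side slope z = 2.9: A = (b + zy)y = (5.26 + 2.9×2.64)×2.64 = 34.1 m²; P = b + 2y√(1+z²) = 5.26 + 2×2.64×3.068 = 21.46 m.
Hydraulic radius R = A/P = 34.1/21.46 = 1.589 m.
V = (1/n) R^(2/3) √S = (1/0.036) × 1.589^(2/3) × √0.0059 = 2.906 m/s. Hydraulic depth D_h = A/T = 34.1/20.57 = 1.658 m.
Froude number Fr = V/√(g·D_h) = 2.906/√(9.81×1.658) = 0.721, which is less than 1, so the flow is subcritical.

subcritical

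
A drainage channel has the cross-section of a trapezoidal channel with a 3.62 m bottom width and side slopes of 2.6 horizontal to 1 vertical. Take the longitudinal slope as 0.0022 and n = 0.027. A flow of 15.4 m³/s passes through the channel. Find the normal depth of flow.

Manning's equation rearranged: A R^(2/3) = nQ / (1·√S) = 0.027 × 15.4 / (√0.0022) = 8.865.
Try y = 1.09 m: A R^(2/3) = 5.681 — low.
Try y = 1.53 m: A R^(2/3) = 11.29 — high.
Try y = 1.36 m: A R^(2/3) = 8.864 — ≈ 8.865.

y_n = 1.36 m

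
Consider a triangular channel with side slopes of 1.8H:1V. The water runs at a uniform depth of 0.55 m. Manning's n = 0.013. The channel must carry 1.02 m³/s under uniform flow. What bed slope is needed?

S = 0.00397

For a triangular section with side slope z = 1.8: A = zy² = 1.8×0.55² = 0.5445 m²; P = 2y√(1+z²) = 2×0.55×2.059 = 2.265 m.
Hydraulic radius R = A/P = 0.5445/2.265 = 0.2404 m.
From Manning's equation, S = [nQ / (1 A R^(2/3))]² = [0.013 × 1.02 / (1 × 0.5445 × 0.2404^(2/3))]² = 0.00397.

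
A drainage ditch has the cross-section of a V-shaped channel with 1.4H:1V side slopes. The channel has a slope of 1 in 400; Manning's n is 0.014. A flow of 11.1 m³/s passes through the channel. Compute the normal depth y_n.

y_n = 1.69 m

Manning's equation rearranged: A R^(2/3) = nQ / (1·√S) = 0.014 × 11.1 / (√0.0025) = 3.108.
Trying y = 2.11 m: A R^(2/3) = 5.63 — over.
Trying y = 1.2 m: A R^(2/3) = 1.25 — short.
Trying y = 1.69 m: A R^(2/3) = 3.115 — ≈ 3.108.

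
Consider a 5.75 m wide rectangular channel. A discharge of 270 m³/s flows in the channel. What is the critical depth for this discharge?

y_c = 6.08 m

For a rectangular channel, critical depth y_c = (q²/g)^(1/3) where q = Q/b = 270/5.75 = 46.96 m²/s.
So y_c = (46.96²/9.81)^(1/3) = 6.08 m.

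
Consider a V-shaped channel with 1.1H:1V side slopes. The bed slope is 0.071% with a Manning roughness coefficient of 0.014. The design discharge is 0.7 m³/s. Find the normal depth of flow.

Manning's equation rearranged: A R^(2/3) = nQ / (1·√S) = 0.014 × 0.7 / (√0.00071) = 0.3678.
At y = 1.08 m: A R^(2/3) = 0.696 — over.
At y = 0.706 m: A R^(2/3) = 0.224 — short.
At y = 0.85 m: A R^(2/3) = 0.3675 — matches.

y_n = 0.85 m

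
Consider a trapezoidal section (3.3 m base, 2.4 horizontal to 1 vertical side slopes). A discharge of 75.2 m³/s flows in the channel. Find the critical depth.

y_c = 2.29 m

At critical depth, Q² T / (g A³) = 1, i.e. A³/T = Q²/g = 75.2²/9.81 = 576.5.
Trying y = 1.75 m: A³/T = 193.2 — low.
Trying y = 2.29 m: A³/T = 571.8 — ≈ 576.5.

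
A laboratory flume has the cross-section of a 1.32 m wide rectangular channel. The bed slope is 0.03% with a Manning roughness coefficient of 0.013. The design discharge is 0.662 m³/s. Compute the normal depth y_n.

y_n = 0.755 m

Manning's equation rearranged: A R^(2/3) = nQ / (1·√S) = 0.013 × 0.662 / (√0.0003) = 0.4969.
Try y = 0.818 m: A R^(2/3) = 0.5518 — high.
Try y = 0.625 m: A R^(2/3) = 0.3868 — low.
Try y = 0.755 m: A R^(2/3) = 0.497 — matches.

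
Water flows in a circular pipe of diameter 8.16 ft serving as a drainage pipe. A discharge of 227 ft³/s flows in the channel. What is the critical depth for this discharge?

y_c = 3.76 ft

At critical depth, Q² T / (g A³) = 1, i.e. A³/T = Q²/g = 227²/32.2 = 1600.
At y = 4.33 ft: A³/T = 2750 — high.
At y = 2.56 ft: A³/T = 365.3 — low.
At y = 3.76 ft: A³/T = 1603 — matches.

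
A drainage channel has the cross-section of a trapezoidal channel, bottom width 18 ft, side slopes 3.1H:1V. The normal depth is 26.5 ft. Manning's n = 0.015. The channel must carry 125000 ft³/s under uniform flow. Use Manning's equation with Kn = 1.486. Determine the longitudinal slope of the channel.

S = 0.00675

With bottom width b = 18 ft and side slope z = 3.1: A = (b + zy)y = (18 + 3.1×26.5)×26.5 = 2654 ft²; P = b + 2y√(1+z²) = 18 + 2×26.5×3.257 = 190.6 ft.
Hydraulic radius R = A/P = 2654/190.6 = 13.92 ft.
From Manning's equation, S = [nQ / (1.486 A R^(2/3))]² = [0.015 × 125000 / (1.486 × 2654 × 13.92^(2/3))]² = 0.00675.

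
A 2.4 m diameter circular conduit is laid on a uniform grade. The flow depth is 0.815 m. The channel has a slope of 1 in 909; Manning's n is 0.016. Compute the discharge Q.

Q = 1.66 m³/s

For a circular section of diameter D = 2.4 m at depth y = 0.815 m, the central angle is θ = 2 arccos(1 − 2y/D) = 2.488 rad. Then A = (D²/8)(θ − sin θ) = 1.354 m² and P = Dθ/2 = 2.986 m.
Hydraulic radius R = A/P = 1.354/2.986 = 0.4535 m.
Manning's equation: Q = (1/n) A R^(2/3) S^(1/2) = (1/0.016) × 1.354 × 0.4535^(2/3) × 0.0011^(1/2) = 1.66 m³/s.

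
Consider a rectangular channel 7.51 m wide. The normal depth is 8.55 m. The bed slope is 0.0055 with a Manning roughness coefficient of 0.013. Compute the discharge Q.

Flow area A = b·y = 7.51 × 8.55 = 64.21 m². Wetted perimeter P = b + 2y = 7.51 + 2×8.55 = 24.61 m.
Hydraulic radius R = A/P = 64.21/24.61 = 2.609 m.
Manning's equation: Q = (1/n) A R^(2/3) S^(1/2) = (1/0.013) × 64.21 × 2.609^(2/3) × 0.0055^(1/2) = 694 m³/s.

Q = 694 m³/s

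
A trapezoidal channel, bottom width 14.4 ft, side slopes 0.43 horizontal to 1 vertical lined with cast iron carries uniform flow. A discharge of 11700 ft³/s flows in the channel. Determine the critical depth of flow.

At critical depth, Q² T / (g A³) = 1, i.e. A³/T = Q²/g = 11700²/32.2 = 4251000.
At y = 16.6 ft: A³/T = 1594000 — too small.
At y = 26.3 ft: A³/T = 8350000 — too large.
At y = 21.9 ft: A³/T = 4270000 — ≈ 4251000.

y_c = 21.9 ft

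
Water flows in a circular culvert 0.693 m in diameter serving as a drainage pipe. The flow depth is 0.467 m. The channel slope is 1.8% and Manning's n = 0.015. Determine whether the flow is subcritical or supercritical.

For a circular section of diameter D = 0.693 m at depth y = 0.467 m, the central angle is θ = 2 arccos(1 − 2y/D) = 3.852 rad. Then A = (D²/8)(θ − sin θ) = 0.2704 m² and P = Dθ/2 = 1.335 m.
Hydraulic radius R = A/P = 0.2704/1.335 = 0.2026 m.
V = (1/n) R^(2/3) √S = (1/0.015) × 0.2026^(2/3) × √0.018 = 3.085 m/s. Hydraulic depth D_h = A/T = 0.2704/0.6497 = 0.4161 m.
Froude number Fr = V/√(g·D_h) = 3.085/√(9.81×0.4161) = 1.53, which is greater than 1, so the flow is supercritical.

supercritical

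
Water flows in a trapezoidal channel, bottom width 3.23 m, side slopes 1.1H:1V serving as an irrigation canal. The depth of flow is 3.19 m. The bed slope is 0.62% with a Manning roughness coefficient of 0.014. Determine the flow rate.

Q = 172 m³/s

With bottom width b = 3.23 m and side slope z = 1.1: A = (b + zy)y = (3.23 + 1.1×3.19)×3.19 = 21.5 m²; P = b + 2y√(1+z²) = 3.23 + 2×3.19×1.487 = 12.71 m.
Hydraulic radius R = A/P = 21.5/12.71 = 1.691 m.
Manning's equation: Q = (1/n) A R^(2/3) S^(1/2) = (1/0.014) × 21.5 × 1.691^(2/3) × 0.0062^(1/2) = 172 m³/s.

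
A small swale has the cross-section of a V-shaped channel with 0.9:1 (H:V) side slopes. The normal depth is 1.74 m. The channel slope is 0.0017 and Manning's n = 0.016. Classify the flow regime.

For a triangular section with side slope z = 0.9: A = zy² = 0.9×1.74² = 2.725 m²; P = 2y√(1+z²) = 2×1.74×1.345 = 4.682 m.
Hydraulic radius R = A/P = 2.725/4.682 = 0.582 m.
V = (1/n) R^(2/3) √S = (1/0.016) × 0.582^(2/3) × √0.0017 = 1.796 m/s. Hydraulic depth D_h = A/T = 2.725/3.132 = 0.87 m.
Froude number Fr = V/√(g·D_h) = 1.796/√(9.81×0.87) = 0.615, which is less than 1, so the flow is subcritical.

subcritical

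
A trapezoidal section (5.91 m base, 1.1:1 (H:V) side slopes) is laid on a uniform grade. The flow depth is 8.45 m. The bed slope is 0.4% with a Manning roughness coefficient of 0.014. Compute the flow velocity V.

With bottom width b = 5.91 m and side slope z = 1.1: A = (b + zy)y = (5.91 + 1.1×8.45)×8.45 = 128.5 m²; P = b + 2y√(1+z²) = 5.91 + 2×8.45×1.487 = 31.03 m.
Hydraulic radius R = A/P = 128.5/31.03 = 4.14 m.
From Manning's equation, V = (1/n) R^(2/3) S^(1/2) = (1/0.014) × 4.14^(2/3) × 0.004^(1/2) = 11.6 m/s.

V = 11.6 m/s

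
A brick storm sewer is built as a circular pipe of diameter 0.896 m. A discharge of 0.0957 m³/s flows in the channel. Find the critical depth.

At critical depth, Q² T / (g A³) = 1, i.e. A³/T = Q²/g = 0.0957²/9.81 = 0.0009336.
Trying y = 0.152 m: A³/T = 0.0005291 — low.
Trying y = 0.176 m: A³/T = 0.0009406 — close enough.

y_c = 0.176 m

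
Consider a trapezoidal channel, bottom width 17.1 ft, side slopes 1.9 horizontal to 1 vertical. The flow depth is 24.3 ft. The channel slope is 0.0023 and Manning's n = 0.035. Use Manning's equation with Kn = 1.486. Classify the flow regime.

subcritical

With bottom width b = 17.1 ft and side slope z = 1.9: A = (b + zy)y = (17.1 + 1.9×24.3)×24.3 = 1537 ft²; P = b + 2y√(1+z²) = 17.1 + 2×24.3×2.147 = 121.4 ft.
Hydraulic radius R = A/P = 1537/121.4 = 12.66 ft.
V = (1.486/n) R^(2/3) √S = (1.486/0.035) × 12.66^(2/3) × √0.0023 = 11.06 ft/s. Hydraulic depth D_h = A/T = 1537/109.4 = 14.05 ft.
Froude number Fr = V/√(g·D_h) = 11.06/√(32.2×14.05) = 0.52, which is less than 1, so the flow is subcritical.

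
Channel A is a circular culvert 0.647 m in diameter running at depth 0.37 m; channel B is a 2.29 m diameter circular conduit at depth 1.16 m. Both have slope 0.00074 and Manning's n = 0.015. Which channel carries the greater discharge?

channel B

Channel A: For a circular section of diameter D = 0.647 m at depth y = 0.37 m, the central angle is θ = 2 arccos(1 − 2y/D) = 3.43 rad. Then A = (D²/8)(θ − sin θ) = 0.1944 m² and P = Dθ/2 = 1.11 m. Hydraulic radius R = A/P = 0.1944/1.11 = 0.1752 m. Q_A = (1/0.015)·0.1944·0.1752^(2/3)·√0.00074 = 0.1104 m³/s.
Channel B: For a circular section of diameter D = 2.29 m at depth y = 1.16 m, the central angle is θ = 2 arccos(1 − 2y/D) = 3.168 rad. Then A = (D²/8)(θ − sin θ) = 2.094 m² and P = Dθ/2 = 3.627 m. Hydraulic radius R = A/P = 2.094/3.627 = 0.5772 m. Q_B = (1/0.015)·2.094·0.5772^(2/3)·√0.00074 = 2.632 m³/s.
Q_A = 0.1104 m³/s vs Q_B = 2.632 m³/s, so channel B carries more.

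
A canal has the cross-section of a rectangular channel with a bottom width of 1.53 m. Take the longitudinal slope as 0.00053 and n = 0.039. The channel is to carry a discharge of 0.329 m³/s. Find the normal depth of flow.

y_n = 0.709 m

Manning's equation rearranged: A R^(2/3) = nQ / (1·√S) = 0.039 × 0.329 / (√0.00053) = 0.5573.
Trying y = 0.501 m: A R^(2/3) = 0.3456 — low.
Trying y = 0.887 m: A R^(2/3) = 0.7499 — high.
Trying y = 0.709 m: A R^(2/3) = 0.557 — close enough.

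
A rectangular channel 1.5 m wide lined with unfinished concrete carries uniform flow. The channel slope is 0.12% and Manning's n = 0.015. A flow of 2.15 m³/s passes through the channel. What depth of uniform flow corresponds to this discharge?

y_n = 1.07 m

Manning's equation rearranged: A R^(2/3) = nQ / (1·√S) = 0.015 × 2.15 / (√0.0012) = 0.931.
At y = 0.964 m: A R^(2/3) = 0.8133 — short.
At y = 1.25 m: A R^(2/3) = 1.131 — over.
At y = 1.07 m: A R^(2/3) = 0.9298 — close enough.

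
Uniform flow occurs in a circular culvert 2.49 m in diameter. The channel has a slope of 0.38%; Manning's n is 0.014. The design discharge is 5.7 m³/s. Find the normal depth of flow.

Manning's equation rearranged: A R^(2/3) = nQ / (1·√S) = 0.014 × 5.7 / (√0.0038) = 1.295.
At y = 1.17 m: A R^(2/3) = 1.595 — high.
At y = 0.808 m: A R^(2/3) = 0.8086 — low.
At y = 1.04 m: A R^(2/3) = 1.294 — ≈ 1.295.

y_n = 1.04 m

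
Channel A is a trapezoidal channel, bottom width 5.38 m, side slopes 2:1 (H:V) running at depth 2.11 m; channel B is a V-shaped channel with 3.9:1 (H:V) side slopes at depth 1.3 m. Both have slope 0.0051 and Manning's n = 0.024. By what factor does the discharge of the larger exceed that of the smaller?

Channel A: With bottom width b = 5.38 m and side slope z = 2: A = (b + zy)y = (5.38 + 2×2.11)×2.11 = 20.26 m²; P = b + 2y√(1+z²) = 5.38 + 2×2.11×2.236 = 14.82 m. Hydraulic radius R = A/P = 20.26/14.82 = 1.367 m. Q_A = (1/0.024)·20.26·1.367^(2/3)·√0.0051 = 74.25 m³/s.
Channel B: For a triangular section with side slope z = 3.9: A = zy² = 3.9×1.3² = 6.591 m²; P = 2y√(1+z²) = 2×1.3×4.026 = 10.47 m. Hydraulic radius R = A/P = 6.591/10.47 = 0.6296 m. Q_B = (1/0.024)·6.591·0.6296^(2/3)·√0.0051 = 14.41 m³/s.
The larger discharge is 74.25 m³/s and the smaller is 14.41 m³/s; the ratio is 5.15.

5.15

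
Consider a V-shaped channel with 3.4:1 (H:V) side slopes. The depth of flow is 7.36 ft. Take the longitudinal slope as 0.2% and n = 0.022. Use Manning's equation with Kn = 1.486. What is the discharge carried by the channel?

For a triangular section with side slope z = 3.4: A = zy² = 3.4×7.36² = 184.2 ft²; P = 2y√(1+z²) = 2×7.36×3.544 = 52.17 ft.
Hydraulic radius R = A/P = 184.2/52.17 = 3.53 ft.
Manning's equation: Q = (1.486/n) A R^(2/3) S^(1/2) = (1.486/0.022) × 184.2 × 3.53^(2/3) × 0.002^(1/2) = 1290 ft³/s.

Q = 1290 ft³/s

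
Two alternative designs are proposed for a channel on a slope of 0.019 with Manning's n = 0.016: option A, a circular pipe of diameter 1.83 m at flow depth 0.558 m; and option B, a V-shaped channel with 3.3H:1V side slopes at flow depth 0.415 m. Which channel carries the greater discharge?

Channel A: For a circular section of diameter D = 1.83 m at depth y = 0.558 m, the central angle is θ = 2 arccos(1 − 2y/D) = 2.34 rad. Then A = (D²/8)(θ − sin θ) = 0.6788 m² and P = Dθ/2 = 2.141 m. Hydraulic radius R = A/P = 0.6788/2.141 = 0.317 m. Q_A = (1/0.016)·0.6788·0.317^(2/3)·√0.019 = 2.719 m³/s.
Channel B: For a triangular section with side slope z = 3.3: A = zy² = 3.3×0.415² = 0.5683 m²; P = 2y√(1+z²) = 2×0.415×3.448 = 2.862 m. Hydraulic radius R = A/P = 0.5683/2.862 = 0.1986 m. Q_B = (1/0.016)·0.5683·0.1986^(2/3)·√0.019 = 1.667 m³/s.
Q_A = 2.719 m³/s vs Q_B = 1.667 m³/s, so channel A carries more.

channel A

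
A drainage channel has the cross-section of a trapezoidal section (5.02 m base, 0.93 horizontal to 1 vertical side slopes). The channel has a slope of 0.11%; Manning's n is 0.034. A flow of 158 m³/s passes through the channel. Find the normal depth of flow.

y_n = 6.64 m

Manning's equation rearranged: A R^(2/3) = nQ / (1·√S) = 0.034 × 158 / (√0.0011) = 162.
Try y = 8.33 m: A R^(2/3) = 260.3 — too large.
Try y = 4.68 m: A R^(2/3) = 80.02 — too small.
Try y = 6.64 m: A R^(2/3) = 161.8 — matches.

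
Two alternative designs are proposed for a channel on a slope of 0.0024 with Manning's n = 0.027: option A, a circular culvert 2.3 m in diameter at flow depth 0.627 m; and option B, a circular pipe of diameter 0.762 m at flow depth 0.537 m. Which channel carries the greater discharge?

Channel A: For a circular section of diameter D = 2.3 m at depth y = 0.627 m, the central angle is θ = 2 arccos(1 − 2y/D) = 2.197 rad. Then A = (D²/8)(θ − sin θ) = 0.9173 m² and P = Dθ/2 = 2.527 m. Hydraulic radius R = A/P = 0.9173/2.527 = 0.363 m. Q_A = (1/0.027)·0.9173·0.363^(2/3)·√0.0024 = 0.847 m³/s.
Channel B: For a circular section of diameter D = 0.762 m at depth y = 0.537 m, the central angle is θ = 2 arccos(1 − 2y/D) = 3.985 rad. Then A = (D²/8)(θ − sin θ) = 0.3435 m² and P = Dθ/2 = 1.518 m. Hydraulic radius R = A/P = 0.3435/1.518 = 0.2262 m. Q_B = (1/0.027)·0.3435·0.2262^(2/3)·√0.0024 = 0.2314 m³/s.
Q_A = 0.847 m³/s vs Q_B = 0.2314 m³/s, so channel A carries more.

channel A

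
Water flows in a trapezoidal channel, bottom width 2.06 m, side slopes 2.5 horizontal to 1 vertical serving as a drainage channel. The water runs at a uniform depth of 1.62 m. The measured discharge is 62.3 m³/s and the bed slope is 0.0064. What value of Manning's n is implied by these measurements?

n = 0.012

With bottom width b = 2.06 m and side slope z = 2.5: A = (b + zy)y = (2.06 + 2.5×1.62)×1.62 = 9.898 m²; P = b + 2y√(1+z²) = 2.06 + 2×1.62×2.693 = 10.78 m.
Hydraulic radius R = A/P = 9.898/10.78 = 0.9179 m.
Rearranging Manning's equation: n = (1/Q) A R^(2/3) S^(1/2) = (1/62.3) × 9.898 × 0.9179^(2/3) × √0.0064 = 0.012.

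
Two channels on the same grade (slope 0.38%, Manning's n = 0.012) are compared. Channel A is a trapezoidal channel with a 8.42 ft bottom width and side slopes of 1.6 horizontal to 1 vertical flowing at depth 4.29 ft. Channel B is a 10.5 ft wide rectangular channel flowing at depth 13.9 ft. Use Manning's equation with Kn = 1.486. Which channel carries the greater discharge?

Channel A: With bottom width b = 8.42 ft and side slope z = 1.6: A = (b + zy)y = (8.42 + 1.6×4.29)×4.29 = 65.57 ft²; P = b + 2y√(1+z²) = 8.42 + 2×4.29×1.887 = 24.61 ft. Hydraulic radius R = A/P = 65.57/24.61 = 2.664 ft. Q_A = (1.486/0.012)·65.57·2.664^(2/3)·√0.0038 = 962 ft³/s.
Channel B: Flow area A = b·y = 10.5 × 13.9 = 146 ft². Wetted perimeter P = b + 2y = 10.5 + 2×13.9 = 38.3 ft. Hydraulic radius R = A/P = 146/38.3 = 3.811 ft. Q_B = (1.486/0.012)·146·3.811^(2/3)·√0.0038 = 2718 ft³/s.
Q_A = 962 ft³/s vs Q_B = 2718 ft³/s, so channel B carries more.

channel B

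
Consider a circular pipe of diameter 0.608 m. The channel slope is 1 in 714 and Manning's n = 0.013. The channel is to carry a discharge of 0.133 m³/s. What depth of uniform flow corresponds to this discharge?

y_n = 0.325 m

Manning's equation rearranged: A R^(2/3) = nQ / (1·√S) = 0.013 × 0.133 / (√0.001401) = 0.0462.
Trying y = 0.232 m: A R^(2/3) = 0.02555 — too small.
Trying y = 0.412 m: A R^(2/3) = 0.06629 — too large.
Trying y = 0.325 m: A R^(2/3) = 0.04623 — matches.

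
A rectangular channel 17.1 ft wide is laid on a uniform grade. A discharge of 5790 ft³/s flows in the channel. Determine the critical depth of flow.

y_c = 15.3 ft

For a rectangular channel, critical depth y_c = (q²/g)^(1/3) where q = Q/b = 5790/17.1 = 338.6 ft²/s.
So y_c = (338.6²/32.2)^(1/3) = 15.3 ft.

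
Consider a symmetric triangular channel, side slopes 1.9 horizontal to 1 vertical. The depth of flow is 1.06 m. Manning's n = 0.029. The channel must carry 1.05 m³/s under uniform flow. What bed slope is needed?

S = 0.000558

For a triangular section with side slope z = 1.9: A = zy² = 1.9×1.06² = 2.135 m²; P = 2y√(1+z²) = 2×1.06×2.147 = 4.552 m.
Hydraulic radius R = A/P = 2.135/4.552 = 0.469 m.
From Manning's equation, S = [nQ / (1 A R^(2/3))]² = [0.029 × 1.05 / (1 × 2.135 × 0.469^(2/3))]² = 0.000558.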